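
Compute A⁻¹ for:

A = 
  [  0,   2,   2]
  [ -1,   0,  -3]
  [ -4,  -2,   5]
det(A) = (0)·((0)(5) - (-3)(-2)) - (2)·((-1)(5) - (-3)(-4)) + (2)·((-1)(-2) - (0)(-4))
  = (0)(-6) - (2)(-17) + (2)(2)
  = 38
det(A) = 38 ≠ 0, so A is invertible.

Cofactors Cᵢⱼ = (-1)ⁱ⁺ʲ·Mᵢⱼ:
C = 
  [ -6,  17,   2]
  [-14,   8,  -8]
  [ -6,  -2,   2]

adj(A) = Cᵀ:
adj(A) = 
  [ -6, -14,  -6]
  [ 17,   8,  -2]
  [  2,  -8,   2]

A⁻¹ = (1/38) · adj(A):
A⁻¹ = 
  [-3/19, -7/19, -3/19]
  [17/38,  4/19, -1/19]
  [ 1/19, -4/19,  1/19]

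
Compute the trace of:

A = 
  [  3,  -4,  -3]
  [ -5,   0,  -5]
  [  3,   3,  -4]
-1

tr(A) = 3 + 0 + -4 = -1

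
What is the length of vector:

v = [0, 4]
4

||v||₂ = √((0)² + (4)²) = √16 = 4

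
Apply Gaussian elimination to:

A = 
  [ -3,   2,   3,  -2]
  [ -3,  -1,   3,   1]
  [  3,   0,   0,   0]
Row operations:
R2 → R2 - (1)·R1
R3 → R3 + (1)·R1
R3 → R3 + (2/3)·R2

Resulting echelon form:
REF = 
  [ -3,   2,   3,  -2]
  [  0,  -3,   0,   3]
  [  0,   0,   3,   0]

Rank = 3 (number of non-zero pivot rows).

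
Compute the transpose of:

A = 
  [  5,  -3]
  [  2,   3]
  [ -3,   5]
Aᵀ = 
  [  5,   2,  -3]
  [ -3,   3,   5]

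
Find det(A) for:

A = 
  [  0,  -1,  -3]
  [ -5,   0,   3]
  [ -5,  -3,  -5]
-5

Cofactor expansion along row 1:
det(A) = (0)·((0)(-5) - (3)(-3)) - (-1)·((-5)(-5) - (3)(-5)) + (-3)·((-5)(-3) - (0)(-5))
  = (0)(9) - (-1)(40) + (-3)(15)
  = -5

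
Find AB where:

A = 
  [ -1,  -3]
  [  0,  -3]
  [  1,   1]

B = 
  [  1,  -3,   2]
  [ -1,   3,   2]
AB = 
  [  2,  -6,  -8]
  [  3,  -9,  -6]
  [  0,   0,   4]

A is 3×2 and B is 2×3, so AB is 3×3. Each entry is (row of A)·(column of B):
AB[1,1] = (-1)(1) + (-3)(-1) = 2
AB[1,2] = (-1)(-3) + (-3)(3) = -6
AB[1,3] = (-1)(2) + (-3)(2) = -8
AB[2,1] = (0)(1) + (-3)(-1) = 3
AB[2,2] = (0)(-3) + (-3)(3) = -9
AB[2,3] = (0)(2) + (-3)(2) = -6
AB[3,1] = (1)(1) + (1)(-1) = 0
AB[3,2] = (1)(-3) + (1)(3) = 0
AB[3,3] = (1)(2) + (1)(2) = 4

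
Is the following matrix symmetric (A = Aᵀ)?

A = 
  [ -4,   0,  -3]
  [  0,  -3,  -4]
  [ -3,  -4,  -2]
Yes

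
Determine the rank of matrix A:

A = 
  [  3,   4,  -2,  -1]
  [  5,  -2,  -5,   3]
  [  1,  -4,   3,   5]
rank(A) = 3

Row reduce:
R2 → R2 - (5/3)·R1
R3 → R3 - (1/3)·R1
R3 → R3 - (8/13)·R2
REF = 
  [    3,     4,    -2,    -1]
  [    0, -26/3,  -5/3,  14/3]
  [    0,     0, 61/13, 32/13]
Pivot columns: 1, 2, 3 → 3 pivots.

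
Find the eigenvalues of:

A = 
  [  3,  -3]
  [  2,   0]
λ = (3 + i√15)/2, (3 - i√15)/2  (≈ 1.5 + 1.936i, 1.5 - 1.936i)

tr(A) = 3, det(A) = 6
Characteristic polynomial: λ² - tr(A)λ + det(A) = λ² - 3λ + 6
λ² - 3λ + 6 = 0  ⇒  λ = (3 ± √((-3)² - 4·(6)))/2 = (3 ± √(-15))/2
  = (3 + i√15)/2,  (3 - i√15)/2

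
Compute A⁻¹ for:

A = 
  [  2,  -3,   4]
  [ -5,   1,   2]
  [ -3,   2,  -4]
det(A) = (2)·((1)(-4) - (2)(2)) - (-3)·((-5)(-4) - (2)(-3)) + (4)·((-5)(2) - (1)(-3))
  = (2)(-8) - (-3)(26) + (4)(-7)
  = 34
det(A) = 34 ≠ 0, so A is invertible.

Cofactors Cᵢⱼ = (-1)ⁱ⁺ʲ·Mᵢⱼ:
C = 
  [ -8, -26,  -7]
  [ -4,   4,   5]
  [-10, -24, -13]

adj(A) = Cᵀ:
adj(A) = 
  [ -8,  -4, -10]
  [-26,   4, -24]
  [ -7,   5, -13]

A⁻¹ = (1/34) · adj(A):
A⁻¹ = 
  [ -4/17,  -2/17,  -5/17]
  [-13/17,   2/17, -12/17]
  [ -7/34,   5/34, -13/34]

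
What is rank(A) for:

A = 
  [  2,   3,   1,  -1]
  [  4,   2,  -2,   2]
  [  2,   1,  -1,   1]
rank(A) = 2

Row reduce:
R2 → R2 - (2)·R1
R3 → R3 - (1)·R1
R3 → R3 - (1/2)·R2
REF = 
  [  2,   3,   1,  -1]
  [  0,  -4,  -4,   4]
  [  0,   0,   0,   0]
Pivot columns: 1, 2 → 2 pivots.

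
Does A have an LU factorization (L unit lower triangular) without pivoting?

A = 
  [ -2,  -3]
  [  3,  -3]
Yes.
A[1,1] = -2 ≠ 0, so Gaussian elimination proceeds without a row swap: multiplier ℓ₂₁ = (3)/(-2) = -3/2, and U[2,2] = -3 - (-3/2)(-3) = -15/2.
L = 
  [   1,    0]
  [-3/2,    1]
U = 
  [   -2,    -3]
  [    0, -15/2]
Check row 2 of LU: [(-3/2)(-2), (-3/2)(-3) + (-15/2)] = [3, -3] = row 2 of A ✓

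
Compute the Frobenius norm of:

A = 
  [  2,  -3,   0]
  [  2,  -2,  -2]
||A||_F = 5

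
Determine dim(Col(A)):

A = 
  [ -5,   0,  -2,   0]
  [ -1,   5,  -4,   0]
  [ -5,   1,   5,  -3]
Row reduce:
R2 → R2 - (1/5)·R1
R3 → R3 - (1)·R1
R3 → R3 - (1/5)·R2
REF = 
  [    -5,      0,     -2,      0]
  [     0,      5,  -18/5,      0]
  [     0,      0, 193/25,     -3]
Pivot columns: 1, 2, 3 → 3 pivots.
dim(Col(A)) = number of pivot columns = 3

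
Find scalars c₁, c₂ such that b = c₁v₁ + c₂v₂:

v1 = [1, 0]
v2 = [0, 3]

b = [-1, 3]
c1 = -1, c2 = 1

b = -1·v1 + 1·v2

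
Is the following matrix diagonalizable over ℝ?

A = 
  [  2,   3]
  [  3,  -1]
Yes

tr(A) = 1, det(A) = -11
Characteristic polynomial: λ² - tr(A)λ + det(A) = λ² - λ - 11
λ² - λ - 11 = 0  ⇒  λ = (1 ± √((-1)² - 4·(-11)))/2 = (1 ± √(45))/2
  = (1 + 3√5)/2,  (1 - 3√5)/2
Eigenvalues: (1 + 3√5)/2, (1 - 3√5)/2  (≈ 3.854, -2.854)
The two irrational eigenvalues are distinct (simple), so each has alg. mult. = geom. mult. = 1.
Sum of geometric multiplicities equals n, so A has n independent eigenvectors.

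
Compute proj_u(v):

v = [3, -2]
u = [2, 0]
proj_u(v) = [3, 0]

v·u = (3)(2) + (-2)(0) = 6
u·u = (2)² + (0)² = 4
proj_u(v) = (v·u / u·u) × u = (6/4) × u = (3/2) × u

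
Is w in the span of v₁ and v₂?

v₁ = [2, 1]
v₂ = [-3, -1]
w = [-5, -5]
Yes

Form the augmented matrix and row-reduce:
[v₁|v₂|w] = 
  [  2,  -3,  -5]
  [  1,  -1,  -5]
R2 → R2 - (1/2)·R1
REF = 
  [   2,   -3,   -5]
  [   0,  1/2, -5/2]

No row of the form [0 0 | nonzero], so the system is consistent. Back-substitution gives c₁ = -10, c₂ = -5: w = (-10)·v₁ + (-5)·v₂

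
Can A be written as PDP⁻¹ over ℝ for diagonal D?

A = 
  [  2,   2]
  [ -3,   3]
No

tr(A) = 5, det(A) = 12
Characteristic polynomial: λ² - tr(A)λ + det(A) = λ² - 5λ + 12
λ² - 5λ + 12 = 0  ⇒  λ = (5 ± √((-5)² - 4·(12)))/2 = (5 ± √(-23))/2
  = (5 + i√23)/2,  (5 - i√23)/2
Eigenvalues: (5 + i√23)/2, (5 - i√23)/2  (≈ 2.5 + 2.398i, 2.5 - 2.398i)
Has complex eigenvalues (not diagonalizable over ℝ).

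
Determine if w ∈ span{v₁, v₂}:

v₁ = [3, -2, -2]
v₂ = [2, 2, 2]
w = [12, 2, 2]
Yes

Form the augmented matrix and row-reduce:
[v₁|v₂|w] = 
  [  3,   2,  12]
  [ -2,   2,   2]
  [ -2,   2,   2]
R2 → R2 + (2/3)·R1
R3 → R3 + (2/3)·R1
R3 → R3 - (1)·R2
REF = 
  [   3,    2,   12]
  [   0, 10/3,   10]
  [   0,    0,    0]

No row of the form [0 0 | nonzero], so the system is consistent. Back-substitution gives c₁ = 2, c₂ = 3: w = (2)·v₁ + (3)·v₂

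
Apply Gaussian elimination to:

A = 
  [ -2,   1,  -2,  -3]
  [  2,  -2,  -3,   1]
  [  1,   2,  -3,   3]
Row operations:
R2 → R2 + (1)·R1
R3 → R3 + (1/2)·R1
R3 → R3 + (5/2)·R2

Resulting echelon form:
REF = 
  [   -2,     1,    -2,    -3]
  [    0,    -1,    -5,    -2]
  [    0,     0, -33/2,  -7/2]

Rank = 3 (number of non-zero pivot rows).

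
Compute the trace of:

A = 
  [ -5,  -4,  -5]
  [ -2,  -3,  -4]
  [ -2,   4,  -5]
-13

tr(A) = -5 + -3 + -5 = -13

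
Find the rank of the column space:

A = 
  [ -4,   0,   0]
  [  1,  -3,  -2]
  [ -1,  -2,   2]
dim(Col(A)) = 3

Row reduce:
R2 → R2 + (1/4)·R1
R3 → R3 - (1/4)·R1
R3 → R3 - (2/3)·R2
REF = 
  [  -4,    0,    0]
  [   0,   -3,   -2]
  [   0,    0, 10/3]
Pivot columns: 1, 2, 3 → 3 pivots.
dim(Col(A)) = number of pivot columns = 3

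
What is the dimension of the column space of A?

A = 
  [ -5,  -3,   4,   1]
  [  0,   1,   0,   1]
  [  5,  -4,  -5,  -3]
dim(Col(A)) = 3

Row reduce:
R3 → R3 + (1)·R1
R3 → R3 + (7)·R2
REF = 
  [ -5,  -3,   4,   1]
  [  0,   1,   0,   1]
  [  0,   0,  -1,   5]
Pivot columns: 1, 2, 3 → 3 pivots.
dim(Col(A)) = number of pivot columns = 3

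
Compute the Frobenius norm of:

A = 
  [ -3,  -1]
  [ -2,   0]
||A||_F = 3.742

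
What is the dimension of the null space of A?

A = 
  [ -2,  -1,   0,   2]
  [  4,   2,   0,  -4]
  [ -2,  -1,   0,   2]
nullity(A) = 3

Row reduce:
R2 → R2 + (2)·R1
R3 → R3 - (1)·R1
REF = 
  [ -2,  -1,   0,   2]
  [  0,   0,   0,   0]
  [  0,   0,   0,   0]
Pivot columns: 1 → 1 pivot.
rank(A) = 1, so nullity(A) = 4 - 1 = 3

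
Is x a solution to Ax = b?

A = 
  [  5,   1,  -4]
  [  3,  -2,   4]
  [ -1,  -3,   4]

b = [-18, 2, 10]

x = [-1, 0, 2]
No

Ax = [-13, 5, 9] ≠ b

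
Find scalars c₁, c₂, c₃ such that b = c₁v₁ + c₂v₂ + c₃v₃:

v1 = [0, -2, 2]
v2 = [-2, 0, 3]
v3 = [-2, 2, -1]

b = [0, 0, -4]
c1 = 2, c2 = -2, c3 = 2

b = 2·v1 + -2·v2 + 2·v3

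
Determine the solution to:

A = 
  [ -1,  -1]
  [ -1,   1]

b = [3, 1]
x = [-2, -1]

Row reduce the augmented matrix [A|b]:
R2 → R2 - (1)·R1
REF = 
  [ -1,  -1,   3]
  [  0,   2,  -2]

Back-substitution:
x₂ = (-2) / 2 = -1
x₁ = (3 - (-1)(-1)) / (-1) = -2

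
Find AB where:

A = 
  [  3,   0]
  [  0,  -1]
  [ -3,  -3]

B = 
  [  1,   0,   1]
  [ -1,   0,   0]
A is 3×2 and B is 2×3, so AB is 3×3. Each entry is (row of A)·(column of B):
AB[1,1] = (3)(1) + (0)(-1) = 3
AB[1,2] = (3)(0) + (0)(0) = 0
AB[1,3] = (3)(1) + (0)(0) = 3
AB[2,1] = (0)(1) + (-1)(-1) = 1
AB[2,2] = (0)(0) + (-1)(0) = 0
AB[2,3] = (0)(1) + (-1)(0) = 0
AB[3,1] = (-3)(1) + (-3)(-1) = 0
AB[3,2] = (-3)(0) + (-3)(0) = 0
AB[3,3] = (-3)(1) + (-3)(0) = -3

AB = 
  [  3,   0,   3]
  [  1,   0,   0]
  [  0,   0,  -3]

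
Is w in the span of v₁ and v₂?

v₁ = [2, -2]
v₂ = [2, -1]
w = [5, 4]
Yes

Form the augmented matrix and row-reduce:
[v₁|v₂|w] = 
  [  2,   2,   5]
  [ -2,  -1,   4]
R2 → R2 + (1)·R1
REF = 
  [  2,   2,   5]
  [  0,   1,   9]

No row of the form [0 0 | nonzero], so the system is consistent. Back-substitution gives c₁ = -13/2, c₂ = 9: w = (-13/2)·v₁ + (9)·v₂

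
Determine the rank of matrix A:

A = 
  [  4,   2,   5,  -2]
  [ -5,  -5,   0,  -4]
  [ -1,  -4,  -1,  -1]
Row reduce:
R2 → R2 + (5/4)·R1
R3 → R3 + (1/4)·R1
R3 → R3 - (7/5)·R2
REF = 
  [    4,     2,     5,    -2]
  [    0,  -5/2,  25/4, -13/2]
  [    0,     0, -17/2,  38/5]
Pivot columns: 1, 2, 3 → 3 pivots.

rank(A) = 3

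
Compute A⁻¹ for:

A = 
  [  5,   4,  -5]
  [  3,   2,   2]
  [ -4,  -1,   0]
det(A) = (5)·((2)(0) - (2)(-1)) - (4)·((3)(0) - (2)(-4)) + (-5)·((3)(-1) - (2)(-4))
  = (5)(2) - (4)(8) + (-5)(5)
  = -47
det(A) = -47 ≠ 0, so A is invertible.

Cofactors Cᵢⱼ = (-1)ⁱ⁺ʲ·Mᵢⱼ:
C = 
  [  2,  -8,   5]
  [  5, -20, -11]
  [ 18, -25,  -2]

adj(A) = Cᵀ:
adj(A) = 
  [  2,   5,  18]
  [ -8, -20, -25]
  [  5, -11,  -2]

A⁻¹ = (-1/47) · adj(A):
A⁻¹ = 
  [ -2/47,  -5/47, -18/47]
  [  8/47,  20/47,  25/47]
  [ -5/47,  11/47,   2/47]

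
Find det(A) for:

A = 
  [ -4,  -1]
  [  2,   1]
-2

For a 2×2 matrix, det = ad - bc = (-4)(1) - (-1)(2) = -2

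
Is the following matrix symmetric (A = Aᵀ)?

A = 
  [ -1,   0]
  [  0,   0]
Yes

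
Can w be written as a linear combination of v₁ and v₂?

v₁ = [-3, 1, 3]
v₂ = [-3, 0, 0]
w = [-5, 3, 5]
No

Form the augmented matrix and row-reduce:
[v₁|v₂|w] = 
  [ -3,  -3,  -5]
  [  1,   0,   3]
  [  3,   0,   5]
R2 → R2 + (1/3)·R1
R3 → R3 + (1)·R1
R3 → R3 - (3)·R2
REF = 
  [ -3,  -3,  -5]
  [  0,  -1, 4/3]
  [  0,   0,  -4]

Row 3 reads [0 0 | -4], i.e. 0 = -4, so the system is inconsistent and w ∉ span{v₁, v₂}.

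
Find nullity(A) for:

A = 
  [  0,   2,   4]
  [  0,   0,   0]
nullity(A) = 2

Row reduce:
(no row operations needed)
REF = 
  [  0,   2,   4]
  [  0,   0,   0]
Pivot columns: 2 → 1 pivot.
rank(A) = 1, so nullity(A) = 3 - 1 = 2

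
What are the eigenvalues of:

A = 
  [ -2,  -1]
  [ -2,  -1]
λ = 0, -3

tr(A) = -3, det(A) = 0
Characteristic polynomial: λ² - tr(A)λ + det(A) = λ² + 3λ
λ² + 3λ = λ(λ + 3)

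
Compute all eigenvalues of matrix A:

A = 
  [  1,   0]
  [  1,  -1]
λ = 1, -1

tr(A) = 0, det(A) = -1
Characteristic polynomial: λ² - tr(A)λ + det(A) = λ² - 1
λ² - 1 = (λ + 1)(λ - 1)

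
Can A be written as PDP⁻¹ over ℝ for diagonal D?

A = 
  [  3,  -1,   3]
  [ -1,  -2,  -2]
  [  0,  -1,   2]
Yes

Characteristic polynomial: det(λI - A) = λ³ - 3λ² - 7λ + 17
By the rational root theorem any rational root is an integer dividing 17; none of those is a root, so p(λ) has no rational roots and hence (being an irreducible cubic) no repeated roots.
Discriminant of the cubic: Δ = 2272
Δ > 0 ⇒ three distinct real eigenvalues: λ ≈ -2.505, 1.865, 3.64
Three distinct real eigenvalues, so A has 3 independent eigenvectors.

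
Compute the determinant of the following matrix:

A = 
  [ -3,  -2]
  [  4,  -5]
23

For a 2×2 matrix, det = ad - bc = (-3)(-5) - (-2)(4) = 23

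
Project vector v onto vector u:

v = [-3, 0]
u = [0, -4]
proj_u(v) = [0, 0]

v·u = (-3)(0) + (0)(-4) = 0
u·u = (0)² + (-4)² = 16
proj_u(v) = (v·u / u·u) × u = (0/16) × u = (0) × u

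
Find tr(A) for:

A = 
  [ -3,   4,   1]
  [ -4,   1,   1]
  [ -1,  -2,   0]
-2

tr(A) = -3 + 1 + 0 = -2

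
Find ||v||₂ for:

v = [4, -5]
6.403

||v||₂ = √((4)² + (-5)²) = √41 = 6.403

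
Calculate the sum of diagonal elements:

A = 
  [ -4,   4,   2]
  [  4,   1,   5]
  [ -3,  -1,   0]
-3

tr(A) = -4 + 1 + 0 = -3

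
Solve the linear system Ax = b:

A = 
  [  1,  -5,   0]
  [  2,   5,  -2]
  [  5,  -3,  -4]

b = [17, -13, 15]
Row reduce the augmented matrix [A|b]:
R2 → R2 - (2)·R1
R3 → R3 - (5)·R1
R3 → R3 - (22/15)·R2
REF = 
  [     1,     -5,      0,     17]
  [     0,     15,     -2,    -47]
  [     0,      0, -16/15, -16/15]

Back-substitution:
x₃ = (-16/15) / (-16/15) = 1
x₂ = (-47 - (-2)(1)) / 15 = -3
x₁ = (17 - (-5)(-3) - (0)(1)) / 1 = 2

x = [2, -3, 1]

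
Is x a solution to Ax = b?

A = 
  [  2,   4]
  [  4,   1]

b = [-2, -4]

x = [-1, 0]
Yes

Ax = [-2, -4] = b ✓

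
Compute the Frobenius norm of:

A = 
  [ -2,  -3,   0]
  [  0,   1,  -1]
||A||_F = 3.873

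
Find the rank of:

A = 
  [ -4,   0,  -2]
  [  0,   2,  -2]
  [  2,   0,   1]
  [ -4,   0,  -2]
Row reduce:
R3 → R3 + (1/2)·R1
R4 → R4 - (1)·R1
REF = 
  [ -4,   0,  -2]
  [  0,   2,  -2]
  [  0,   0,   0]
  [  0,   0,   0]
Pivot columns: 1, 2 → 2 pivots.

rank(A) = 2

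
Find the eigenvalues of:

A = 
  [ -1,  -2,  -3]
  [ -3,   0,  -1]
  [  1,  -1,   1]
Characteristic polynomial: det(λI - A) = λ³ - 5λ + 12
Testing integer divisors of the constant term: p(-3) = 0, so (λ + 3) is a factor:
p(λ) = (λ + 3)(λ² - 3λ + 4)
λ² - 3λ + 4 = 0  ⇒  λ = (3 ± √((-3)² - 4·(4)))/2 = (3 ± √(-7))/2
  = (3 + i√7)/2,  (3 - i√7)/2

λ = -3, (3 + i√7)/2, (3 - i√7)/2  (≈ -3, 1.5 + 1.323i, 1.5 - 1.323i)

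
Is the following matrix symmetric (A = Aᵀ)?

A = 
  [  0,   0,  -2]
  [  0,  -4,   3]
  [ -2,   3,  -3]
Yes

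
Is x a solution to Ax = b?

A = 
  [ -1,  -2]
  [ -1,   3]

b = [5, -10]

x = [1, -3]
Yes

Ax = [5, -10] = b ✓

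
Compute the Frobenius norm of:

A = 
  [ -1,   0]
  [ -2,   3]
||A||_F = 3.742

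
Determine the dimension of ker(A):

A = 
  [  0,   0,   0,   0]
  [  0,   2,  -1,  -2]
nullity(A) = 3

Row reduce:
Swap R1 ↔ R2
REF = 
  [  0,   2,  -1,  -2]
  [  0,   0,   0,   0]
Pivot columns: 2 → 1 pivot.
rank(A) = 1, so nullity(A) = 4 - 1 = 3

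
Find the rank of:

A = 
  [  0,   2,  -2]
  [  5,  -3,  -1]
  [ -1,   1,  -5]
Row reduce:
Swap R1 ↔ R2
R3 → R3 + (1/5)·R1
R3 → R3 - (1/5)·R2
REF = 
  [    5,    -3,    -1]
  [    0,     2,    -2]
  [    0,     0, -24/5]
Pivot columns: 1, 2, 3 → 3 pivots.

rank(A) = 3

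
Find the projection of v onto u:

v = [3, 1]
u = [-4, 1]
proj_u(v) = [44/17, -11/17]

v·u = (3)(-4) + (1)(1) = -11
u·u = (-4)² + (1)² = 17
proj_u(v) = (v·u / u·u) × u = (-11/17) × u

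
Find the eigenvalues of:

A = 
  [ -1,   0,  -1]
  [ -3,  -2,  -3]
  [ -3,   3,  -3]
λ = 0, -3 + 2i√2, -3 - 2i√2  (≈ 0, -3 + 2.828i, -3 - 2.828i)

Characteristic polynomial: det(λI - A) = λ³ + 6λ² + 17λ
The constant term is 0, so λ = 0 is a root: p(λ) = λ(λ² + 6λ + 17)
λ² + 6λ + 17 = 0  ⇒  λ = (-6 ± √((6)² - 4·(17)))/2 = (-6 ± √(-32))/2
  = -3 + 2i√2,  -3 - 2i√2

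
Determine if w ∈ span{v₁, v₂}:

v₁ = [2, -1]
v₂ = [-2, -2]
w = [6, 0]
Yes

Form the augmented matrix and row-reduce:
[v₁|v₂|w] = 
  [  2,  -2,   6]
  [ -1,  -2,   0]
R2 → R2 + (1/2)·R1
REF = 
  [  2,  -2,   6]
  [  0,  -3,   3]

No row of the form [0 0 | nonzero], so the system is consistent. Back-substitution gives c₁ = 2, c₂ = -1: w = (2)·v₁ + (-1)·v₂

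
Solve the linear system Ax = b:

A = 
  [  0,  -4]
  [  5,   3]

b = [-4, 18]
x = [3, 1]

Row reduce the augmented matrix [A|b]:
Swap R1 ↔ R2
REF = 
  [  5,   3,  18]
  [  0,  -4,  -4]

Back-substitution:
x₂ = (-4) / (-4) = 1
x₁ = (18 - (3)(1)) / 5 = 3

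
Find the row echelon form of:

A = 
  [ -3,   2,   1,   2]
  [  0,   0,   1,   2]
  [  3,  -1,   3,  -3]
Row operations:
R3 → R3 + (1)·R1
Swap R2 ↔ R3

Resulting echelon form:
REF = 
  [ -3,   2,   1,   2]
  [  0,   1,   4,  -1]
  [  0,   0,   1,   2]

Rank = 3 (number of non-zero pivot rows).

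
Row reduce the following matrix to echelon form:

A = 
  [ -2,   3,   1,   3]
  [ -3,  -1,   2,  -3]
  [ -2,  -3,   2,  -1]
Row operations:
R2 → R2 - (3/2)·R1
R3 → R3 - (1)·R1
R3 → R3 - (12/11)·R2

Resulting echelon form:
REF = 
  [   -2,     3,     1,     3]
  [    0, -11/2,   1/2, -15/2]
  [    0,     0,  5/11, 46/11]

Rank = 3 (number of non-zero pivot rows).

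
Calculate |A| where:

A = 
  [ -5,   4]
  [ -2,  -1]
13

For a 2×2 matrix, det = ad - bc = (-5)(-1) - (4)(-2) = 13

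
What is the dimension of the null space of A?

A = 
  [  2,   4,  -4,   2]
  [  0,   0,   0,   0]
nullity(A) = 3

Row reduce:
(no row operations needed)
REF = 
  [  2,   4,  -4,   2]
  [  0,   0,   0,   0]
Pivot columns: 1 → 1 pivot.
rank(A) = 1, so nullity(A) = 4 - 1 = 3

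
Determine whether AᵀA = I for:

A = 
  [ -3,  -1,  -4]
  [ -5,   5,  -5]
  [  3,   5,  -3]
No

AᵀA = 
  [ 43,  -7,  28]
  [ -7,  51, -36]
  [ 28, -36,  50]
≠ I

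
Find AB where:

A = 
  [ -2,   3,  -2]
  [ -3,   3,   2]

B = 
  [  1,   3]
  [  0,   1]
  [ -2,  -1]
A is 2×3 and B is 3×2, so AB is 2×2. Each entry is (row of A)·(column of B):
AB[1,1] = (-2)(1) + (3)(0) + (-2)(-2) = 2
AB[1,2] = (-2)(3) + (3)(1) + (-2)(-1) = -1
AB[2,1] = (-3)(1) + (3)(0) + (2)(-2) = -7
AB[2,2] = (-3)(3) + (3)(1) + (2)(-1) = -8

AB = 
  [  2,  -1]
  [ -7,  -8]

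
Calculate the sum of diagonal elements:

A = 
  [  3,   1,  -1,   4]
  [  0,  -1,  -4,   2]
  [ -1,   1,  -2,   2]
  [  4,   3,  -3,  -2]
-2

tr(A) = 3 + -1 + -2 + -2 = -2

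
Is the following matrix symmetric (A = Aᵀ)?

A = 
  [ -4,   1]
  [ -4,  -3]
No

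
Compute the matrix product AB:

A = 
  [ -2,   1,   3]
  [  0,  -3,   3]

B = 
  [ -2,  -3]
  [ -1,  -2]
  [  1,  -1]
A is 2×3 and B is 3×2, so AB is 2×2. Each entry is (row of A)·(column of B):
AB[1,1] = (-2)(-2) + (1)(-1) + (3)(1) = 6
AB[1,2] = (-2)(-3) + (1)(-2) + (3)(-1) = 1
AB[2,1] = (0)(-2) + (-3)(-1) + (3)(1) = 6
AB[2,2] = (0)(-3) + (-3)(-2) + (3)(-1) = 3

AB = 
  [  6,   1]
  [  6,   3]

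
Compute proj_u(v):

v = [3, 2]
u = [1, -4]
v·u = (3)(1) + (2)(-4) = -5
u·u = (1)² + (-4)² = 17
proj_u(v) = (v·u / u·u) × u = (-5/17) × u

proj_u(v) = [-5/17, 20/17]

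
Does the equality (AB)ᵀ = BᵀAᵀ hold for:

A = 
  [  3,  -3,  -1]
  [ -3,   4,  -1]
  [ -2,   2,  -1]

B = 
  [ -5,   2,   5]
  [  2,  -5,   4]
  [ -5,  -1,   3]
Yes

(AB)ᵀ = 
  [-16,  28,  19]
  [ 22, -25, -13]
  [  0,  -2,  -5]

BᵀAᵀ = 
  [-16,  28,  19]
  [ 22, -25, -13]
  [  0,  -2,  -5]

Both sides are equal — this is the standard identity (AB)ᵀ = BᵀAᵀ, which holds for all A, B.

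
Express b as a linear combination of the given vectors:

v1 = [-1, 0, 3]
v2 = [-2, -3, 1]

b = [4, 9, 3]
c1 = 2, c2 = -3

b = 2·v1 + -3·v2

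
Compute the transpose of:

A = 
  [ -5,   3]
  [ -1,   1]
Aᵀ = 
  [ -5,  -1]
  [  3,   1]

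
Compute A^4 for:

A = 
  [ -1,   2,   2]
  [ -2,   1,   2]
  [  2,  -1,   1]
A^4 = 
  [  1,  16,  16]
  [-16,  17,  16]
  [ 16,  -8,  17]

A² = A·A:
A²[1,1] = (-1)(-1) + (2)(-2) + (2)(2) = 1
A²[1,2] = (-1)(2) + (2)(1) + (2)(-1) = -2
A²[1,3] = (-1)(2) + (2)(2) + (2)(1) = 4
A²[2,1] = (-2)(-1) + (1)(-2) + (2)(2) = 4
A²[2,2] = (-2)(2) + (1)(1) + (2)(-1) = -5
A²[2,3] = (-2)(2) + (1)(2) + (2)(1) = 0
A²[3,1] = (2)(-1) + (-1)(-2) + (1)(2) = 2
A²[3,2] = (2)(2) + (-1)(1) + (1)(-1) = 2
A²[3,3] = (2)(2) + (-1)(2) + (1)(1) = 3
A² = 
  [  1,  -2,   4]
  [  4,  -5,   0]
  [  2,   2,   3]

A^3 = A^2·A:
A^3[1,1] = (1)(-1) + (-2)(-2) + (4)(2) = 11
A^3[1,2] = (1)(2) + (-2)(1) + (4)(-1) = -4
A^3[1,3] = (1)(2) + (-2)(2) + (4)(1) = 2
A^3[2,1] = (4)(-1) + (-5)(-2) + (0)(2) = 6
A^3[2,2] = (4)(2) + (-5)(1) + (0)(-1) = 3
A^3[2,3] = (4)(2) + (-5)(2) + (0)(1) = -2
A^3[3,1] = (2)(-1) + (2)(-2) + (3)(2) = 0
A^3[3,2] = (2)(2) + (2)(1) + (3)(-1) = 3
A^3[3,3] = (2)(2) + (2)(2) + (3)(1) = 11
A^3 = 
  [ 11,  -4,   2]
  [  6,   3,  -2]
  [  0,   3,  11]

A^4 = A^3·A:
A^4[1,1] = (11)(-1) + (-4)(-2) + (2)(2) = 1
A^4[1,2] = (11)(2) + (-4)(1) + (2)(-1) = 16
A^4[1,3] = (11)(2) + (-4)(2) + (2)(1) = 16
A^4[2,1] = (6)(-1) + (3)(-2) + (-2)(2) = -16
A^4[2,2] = (6)(2) + (3)(1) + (-2)(-1) = 17
A^4[2,3] = (6)(2) + (3)(2) + (-2)(1) = 16
A^4[3,1] = (0)(-1) + (3)(-2) + (11)(2) = 16
A^4[3,2] = (0)(2) + (3)(1) + (11)(-1) = -8
A^4[3,3] = (0)(2) + (3)(2) + (11)(1) = 17
A^4 = 
  [  1,  16,  16]
  [-16,  17,  16]
  [ 16,  -8,  17]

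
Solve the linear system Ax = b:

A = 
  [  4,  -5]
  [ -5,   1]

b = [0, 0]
Row reduce the augmented matrix [A|b]:
R2 → R2 + (5/4)·R1
REF = 
  [    4,    -5,     0]
  [    0, -21/4,     0]

Back-substitution:
x₂ = 0 / (-21/4) = 0
x₁ = (0 - (-5)(0)) / 4 = 0

x = [0, 0]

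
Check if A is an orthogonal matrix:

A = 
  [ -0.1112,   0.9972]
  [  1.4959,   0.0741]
No

AᵀA = 
  [  2.2501,   0]
  [  0,   0.9999]
≠ I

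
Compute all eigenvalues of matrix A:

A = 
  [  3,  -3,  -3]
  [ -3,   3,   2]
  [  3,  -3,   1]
Characteristic polynomial: det(λI - A) = λ³ - 7λ² + 21λ
The constant term is 0, so λ = 0 is a root: p(λ) = λ(λ² - 7λ + 21)
λ² - 7λ + 21 = 0  ⇒  λ = (7 ± √((-7)² - 4·(21)))/2 = (7 ± √(-35))/2
  = (7 + i√35)/2,  (7 - i√35)/2

λ = 0, (7 + i√35)/2, (7 - i√35)/2  (≈ 0, 3.5 + 2.958i, 3.5 - 2.958i)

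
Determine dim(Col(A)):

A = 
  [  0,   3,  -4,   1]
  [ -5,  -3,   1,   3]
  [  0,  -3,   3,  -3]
Row reduce:
Swap R1 ↔ R2
R3 → R3 + (1)·R2
REF = 
  [ -5,  -3,   1,   3]
  [  0,   3,  -4,   1]
  [  0,   0,  -1,  -2]
Pivot columns: 1, 2, 3 → 3 pivots.
dim(Col(A)) = number of pivot columns = 3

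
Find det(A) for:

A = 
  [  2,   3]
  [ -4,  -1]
For a 2×2 matrix, det = ad - bc = (2)(-1) - (3)(-4) = 10

det(A) = 10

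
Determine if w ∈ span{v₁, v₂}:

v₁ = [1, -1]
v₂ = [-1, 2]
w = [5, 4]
Yes

Form the augmented matrix and row-reduce:
[v₁|v₂|w] = 
  [  1,  -1,   5]
  [ -1,   2,   4]
R2 → R2 + (1)·R1
REF = 
  [  1,  -1,   5]
  [  0,   1,   9]

No row of the form [0 0 | nonzero], so the system is consistent. Back-substitution gives c₁ = 14, c₂ = 9: w = (14)·v₁ + (9)·v₂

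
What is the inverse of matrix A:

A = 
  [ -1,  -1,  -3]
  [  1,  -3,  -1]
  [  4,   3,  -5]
det(A) = (-1)·((-3)(-5) - (-1)(3)) - (-1)·((1)(-5) - (-1)(4)) + (-3)·((1)(3) - (-3)(4))
  = (-1)(18) - (-1)(-1) + (-3)(15)
  = -64
det(A) = -64 ≠ 0, so A is invertible.

Cofactors Cᵢⱼ = (-1)ⁱ⁺ʲ·Mᵢⱼ:
C = 
  [ 18,   1,  15]
  [-14,  17,  -1]
  [ -8,  -4,   4]

adj(A) = Cᵀ:
adj(A) = 
  [ 18, -14,  -8]
  [  1,  17,  -4]
  [ 15,  -1,   4]

A⁻¹ = (-1/64) · adj(A):
A⁻¹ = 
  [ -9/32,   7/32,    1/8]
  [ -1/64, -17/64,   1/16]
  [-15/64,   1/64,  -1/16]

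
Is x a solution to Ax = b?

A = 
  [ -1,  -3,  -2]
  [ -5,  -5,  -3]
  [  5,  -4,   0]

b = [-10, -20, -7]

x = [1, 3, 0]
Yes

Ax = [-10, -20, -7] = b ✓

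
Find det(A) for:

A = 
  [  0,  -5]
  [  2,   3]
For a 2×2 matrix, det = ad - bc = (0)(3) - (-5)(2) = 10

det(A) = 10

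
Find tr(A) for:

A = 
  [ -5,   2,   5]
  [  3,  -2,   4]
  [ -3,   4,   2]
-5

tr(A) = -5 + -2 + 2 = -5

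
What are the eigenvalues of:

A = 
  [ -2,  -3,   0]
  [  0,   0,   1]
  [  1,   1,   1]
Characteristic polynomial: det(λI - A) = λ³ + λ² - 3λ + 1
Testing integer divisors of the constant term: p(1) = 0, so (λ - 1) is a factor:
p(λ) = (λ - 1)(λ² + 2λ - 1)
λ² + 2λ - 1 = 0  ⇒  λ = (-2 ± √((2)² - 4·(-1)))/2 = (-2 ± √(8))/2
  = -1 + √2,  -1 - √2

λ = 1, -1 + √2, -1 - √2  (≈ 1, 0.4142, -2.414)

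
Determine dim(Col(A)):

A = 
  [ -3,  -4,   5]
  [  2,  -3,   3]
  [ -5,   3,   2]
dim(Col(A)) = 3

Row reduce:
R2 → R2 + (2/3)·R1
R3 → R3 - (5/3)·R1
R3 → R3 + (29/17)·R2
REF = 
  [   -3,    -4,     5]
  [    0, -17/3,  19/3]
  [    0,     0, 76/17]
Pivot columns: 1, 2, 3 → 3 pivots.
dim(Col(A)) = number of pivot columns = 3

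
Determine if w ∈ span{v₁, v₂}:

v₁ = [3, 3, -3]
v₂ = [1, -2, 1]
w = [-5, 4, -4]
No

Form the augmented matrix and row-reduce:
[v₁|v₂|w] = 
  [  3,   1,  -5]
  [  3,  -2,   4]
  [ -3,   1,  -4]
R2 → R2 - (1)·R1
R3 → R3 + (1)·R1
R3 → R3 + (2/3)·R2
REF = 
  [  3,   1,  -5]
  [  0,  -3,   9]
  [  0,   0,  -3]

Row 3 reads [0 0 | -3], i.e. 0 = -3, so the system is inconsistent and w ∉ span{v₁, v₂}.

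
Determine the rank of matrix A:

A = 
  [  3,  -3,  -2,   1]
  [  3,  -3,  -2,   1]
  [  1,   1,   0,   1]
rank(A) = 2

Row reduce:
R2 → R2 - (1)·R1
R3 → R3 - (1/3)·R1
Swap R2 ↔ R3
REF = 
  [  3,  -3,  -2,   1]
  [  0,   2, 2/3, 2/3]
  [  0,   0,   0,   0]
Pivot columns: 1, 2 → 2 pivots.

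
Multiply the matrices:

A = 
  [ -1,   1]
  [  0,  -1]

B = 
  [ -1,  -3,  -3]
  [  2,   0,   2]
A is 2×2 and B is 2×3, so AB is 2×3. Each entry is (row of A)·(column of B):
AB[1,1] = (-1)(-1) + (1)(2) = 3
AB[1,2] = (-1)(-3) + (1)(0) = 3
AB[1,3] = (-1)(-3) + (1)(2) = 5
AB[2,1] = (0)(-1) + (-1)(2) = -2
AB[2,2] = (0)(-3) + (-1)(0) = 0
AB[2,3] = (0)(-3) + (-1)(2) = -2

AB = 
  [  3,   3,   5]
  [ -2,   0,  -2]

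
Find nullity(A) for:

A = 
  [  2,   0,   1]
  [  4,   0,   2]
nullity(A) = 2

Row reduce:
R2 → R2 - (2)·R1
REF = 
  [  2,   0,   1]
  [  0,   0,   0]
Pivot columns: 1 → 1 pivot.
rank(A) = 1, so nullity(A) = 3 - 1 = 2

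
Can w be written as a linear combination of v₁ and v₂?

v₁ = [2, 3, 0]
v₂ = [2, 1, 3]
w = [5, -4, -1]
No

Form the augmented matrix and row-reduce:
[v₁|v₂|w] = 
  [  2,   2,   5]
  [  3,   1,  -4]
  [  0,   3,  -1]
R2 → R2 - (3/2)·R1
R3 → R3 + (3/2)·R2
REF = 
  [    2,     2,     5]
  [    0,    -2, -23/2]
  [    0,     0, -73/4]

Row 3 reads [0 0 | -73/4], i.e. 0 = -73/4, so the system is inconsistent and w ∉ span{v₁, v₂}.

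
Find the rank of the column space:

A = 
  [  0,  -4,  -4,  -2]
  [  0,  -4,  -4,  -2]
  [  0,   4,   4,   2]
Row reduce:
R2 → R2 - (1)·R1
R3 → R3 + (1)·R1
REF = 
  [  0,  -4,  -4,  -2]
  [  0,   0,   0,   0]
  [  0,   0,   0,   0]
Pivot columns: 2 → 1 pivot.
dim(Col(A)) = number of pivot columns = 1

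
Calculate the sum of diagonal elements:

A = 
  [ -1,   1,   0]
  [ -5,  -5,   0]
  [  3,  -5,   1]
-5

tr(A) = -1 + -5 + 1 = -5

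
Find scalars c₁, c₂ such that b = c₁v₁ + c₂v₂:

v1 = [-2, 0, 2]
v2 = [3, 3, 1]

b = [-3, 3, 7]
c1 = 3, c2 = 1

b = 3·v1 + 1·v2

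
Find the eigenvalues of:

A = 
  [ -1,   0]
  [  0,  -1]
λ = -1, -1

tr(A) = -2, det(A) = 1
Characteristic polynomial: λ² - tr(A)λ + det(A) = λ² + 2λ + 1
λ² + 2λ + 1 = (λ + 1)²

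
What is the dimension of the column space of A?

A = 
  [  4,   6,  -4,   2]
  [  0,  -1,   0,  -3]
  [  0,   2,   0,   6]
dim(Col(A)) = 2

Row reduce:
R3 → R3 + (2)·R2
REF = 
  [  4,   6,  -4,   2]
  [  0,  -1,   0,  -3]
  [  0,   0,   0,   0]
Pivot columns: 1, 2 → 2 pivots.
dim(Col(A)) = number of pivot columns = 2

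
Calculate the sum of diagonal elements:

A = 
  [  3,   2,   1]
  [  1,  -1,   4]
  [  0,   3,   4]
6

tr(A) = 3 + -1 + 4 = 6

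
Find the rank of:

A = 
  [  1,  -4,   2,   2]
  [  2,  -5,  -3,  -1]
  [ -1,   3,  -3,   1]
Row reduce:
R2 → R2 - (2)·R1
R3 → R3 + (1)·R1
R3 → R3 + (1/3)·R2
REF = 
  [    1,    -4,     2,     2]
  [    0,     3,    -7,    -5]
  [    0,     0, -10/3,   4/3]
Pivot columns: 1, 2, 3 → 3 pivots.

rank(A) = 3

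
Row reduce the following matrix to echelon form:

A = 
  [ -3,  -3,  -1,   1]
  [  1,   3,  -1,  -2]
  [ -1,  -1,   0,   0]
Row operations:
R2 → R2 + (1/3)·R1
R3 → R3 - (1/3)·R1

Resulting echelon form:
REF = 
  [  -3,   -3,   -1,    1]
  [   0,    2, -4/3, -5/3]
  [   0,    0,  1/3, -1/3]

Rank = 3 (number of non-zero pivot rows).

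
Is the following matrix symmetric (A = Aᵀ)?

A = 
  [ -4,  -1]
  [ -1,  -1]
Yes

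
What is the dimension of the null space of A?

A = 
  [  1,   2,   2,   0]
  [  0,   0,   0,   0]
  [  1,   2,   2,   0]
nullity(A) = 3

Row reduce:
R3 → R3 - (1)·R1
REF = 
  [  1,   2,   2,   0]
  [  0,   0,   0,   0]
  [  0,   0,   0,   0]
Pivot columns: 1 → 1 pivot.
rank(A) = 1, so nullity(A) = 4 - 1 = 3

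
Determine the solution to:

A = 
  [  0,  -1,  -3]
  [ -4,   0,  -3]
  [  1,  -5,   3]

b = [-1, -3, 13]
x = [0, -2, 1]

Row reduce the augmented matrix [A|b]:
Swap R1 ↔ R2
R3 → R3 + (1/4)·R1
R3 → R3 - (5)·R2
REF = 
  [  -4,    0,   -3,   -3]
  [   0,   -1,   -3,   -1]
  [   0,    0, 69/4, 69/4]

Back-substitution:
x₃ = (69/4) / (69/4) = 1
x₂ = (-1 - (-3)(1)) / (-1) = -2
x₁ = (-3 - (0)(-2) - (-3)(1)) / (-4) = 0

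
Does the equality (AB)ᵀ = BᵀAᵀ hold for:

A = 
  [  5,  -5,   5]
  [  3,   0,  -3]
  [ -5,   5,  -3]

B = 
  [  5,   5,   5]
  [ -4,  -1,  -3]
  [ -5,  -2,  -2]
Yes

(AB)ᵀ = 
  [ 20,  30, -30]
  [ 20,  21, -24]
  [ 30,  21, -34]

BᵀAᵀ = 
  [ 20,  30, -30]
  [ 20,  21, -24]
  [ 30,  21, -34]

Both sides are equal — this is the standard identity (AB)ᵀ = BᵀAᵀ, which holds for all A, B.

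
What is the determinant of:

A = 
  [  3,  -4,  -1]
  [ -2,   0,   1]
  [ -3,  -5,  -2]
33

Cofactor expansion along row 1:
det(A) = (3)·((0)(-2) - (1)(-5)) - (-4)·((-2)(-2) - (1)(-3)) + (-1)·((-2)(-5) - (0)(-3))
  = (3)(5) - (-4)(7) + (-1)(10)
  = 33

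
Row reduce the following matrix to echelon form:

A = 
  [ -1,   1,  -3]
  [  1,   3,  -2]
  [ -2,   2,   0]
Row operations:
R2 → R2 + (1)·R1
R3 → R3 - (2)·R1

Resulting echelon form:
REF = 
  [ -1,   1,  -3]
  [  0,   4,  -5]
  [  0,   0,   6]

Rank = 3 (number of non-zero pivot rows).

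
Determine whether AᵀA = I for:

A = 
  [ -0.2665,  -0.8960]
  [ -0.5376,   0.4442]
No

AᵀA = 
  [  0.3600,   0]
  [  0,   1.0001]
≠ I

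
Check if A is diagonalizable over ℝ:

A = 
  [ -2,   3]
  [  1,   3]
Yes

tr(A) = 1, det(A) = -9
Characteristic polynomial: λ² - tr(A)λ + det(A) = λ² - λ - 9
λ² - λ - 9 = 0  ⇒  λ = (1 ± √((-1)² - 4·(-9)))/2 = (1 ± √(37))/2
  = (1 + √37)/2,  (1 - √37)/2
Eigenvalues: (1 + √37)/2, (1 - √37)/2  (≈ 3.541, -2.541)
The two irrational eigenvalues are distinct (simple), so each has alg. mult. = geom. mult. = 1.
Sum of geometric multiplicities equals n, so A has n independent eigenvectors.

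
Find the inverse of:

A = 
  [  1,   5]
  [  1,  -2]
det(A) = (1)(-2) - (5)(1) = -7
For a 2×2 matrix, A⁻¹ = (1/det(A)) · [[d, -b], [-c, a]]
    = (-1/7) · [[-2, -5], [-1, 1]]

A⁻¹ = 
  [ 2/7,  5/7]
  [ 1/7, -1/7]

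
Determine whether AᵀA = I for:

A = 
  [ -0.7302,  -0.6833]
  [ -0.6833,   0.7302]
Yes

AᵀA = 
  [  1.0001,   0]
  [  0,   1.0001]
≈ I (equal to I up to the 4-dp rounding of the entries)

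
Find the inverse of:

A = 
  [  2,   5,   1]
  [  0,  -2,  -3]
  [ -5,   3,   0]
det(A) = (2)·((-2)(0) - (-3)(3)) - (5)·((0)(0) - (-3)(-5)) + (1)·((0)(3) - (-2)(-5))
  = (2)(9) - (5)(-15) + (1)(-10)
  = 83
det(A) = 83 ≠ 0, so A is invertible.

Cofactors Cᵢⱼ = (-1)ⁱ⁺ʲ·Mᵢⱼ:
C = 
  [  9,  15, -10]
  [  3,   5, -31]
  [-13,   6,  -4]

adj(A) = Cᵀ:
adj(A) = 
  [  9,   3, -13]
  [ 15,   5,   6]
  [-10, -31,  -4]

A⁻¹ = (1/83) · adj(A):
A⁻¹ = 
  [  9/83,   3/83, -13/83]
  [ 15/83,   5/83,   6/83]
  [-10/83, -31/83,  -4/83]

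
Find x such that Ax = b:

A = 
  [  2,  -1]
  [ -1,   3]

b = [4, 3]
x = [3, 2]

Row reduce the augmented matrix [A|b]:
R2 → R2 + (1/2)·R1
REF = 
  [  2,  -1,   4]
  [  0, 5/2,   5]

Back-substitution:
x₂ = 5 / (5/2) = 2
x₁ = (4 - (-1)(2)) / 2 = 3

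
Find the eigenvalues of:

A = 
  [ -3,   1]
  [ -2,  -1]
λ = -2 + i, -2 - i  (≈ -2 + 1i, -2 - 1i)

tr(A) = -4, det(A) = 5
Characteristic polynomial: λ² - tr(A)λ + det(A) = λ² + 4λ + 5
λ² + 4λ + 5 = 0  ⇒  λ = (-4 ± √((4)² - 4·(5)))/2 = (-4 ± √(-4))/2
  = -2 + i,  -2 - i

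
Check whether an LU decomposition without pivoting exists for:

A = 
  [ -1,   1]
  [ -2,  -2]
Yes.
A[1,1] = -1 ≠ 0, so Gaussian elimination proceeds without a row swap: multiplier ℓ₂₁ = (-2)/(-1) = 2, and U[2,2] = -2 - (2)(1) = -4.
L = 
  [  1,   0]
  [  2,   1]
U = 
  [ -1,   1]
  [  0,  -4]
Check row 2 of LU: [(2)(-1), (2)(1) + (-4)] = [-2, -2] = row 2 of A ✓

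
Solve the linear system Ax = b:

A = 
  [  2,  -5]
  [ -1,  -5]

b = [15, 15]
Row reduce the augmented matrix [A|b]:
R2 → R2 + (1/2)·R1
REF = 
  [    2,    -5,    15]
  [    0, -15/2,  45/2]

Back-substitution:
x₂ = (45/2) / (-15/2) = -3
x₁ = (15 - (-5)(-3)) / 2 = 0

x = [0, -3]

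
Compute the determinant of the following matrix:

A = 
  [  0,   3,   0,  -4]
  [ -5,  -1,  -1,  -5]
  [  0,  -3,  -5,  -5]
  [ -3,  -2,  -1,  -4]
Cofactor expansion along row 1: det(A) = a₁₁M₁₁ - a₁₂M₁₂ + a₁₃M₁₃ - a₁₄M₁₄

M₁₁ = det[[-1, -1, -5]; [-3, -5, -5]; [-2, -1, -4]]
  = (-1)·((-5)(-4) - (-5)(-1)) - (-1)·((-3)(-4) - (-5)(-2)) + (-5)·((-3)(-1) - (-5)(-2))
  = (-1)(15) - (-1)(2) + (-5)(-7)
  = 22
M₁₂ = det[[-5, -1, -5]; [0, -5, -5]; [-3, -1, -4]]
  = (-5)·((-5)(-4) - (-5)(-1)) - (-1)·((0)(-4) - (-5)(-3)) + (-5)·((0)(-1) - (-5)(-3))
  = (-5)(15) - (-1)(-15) + (-5)(-15)
  = -15
M₁₃ = det[[-5, -1, -5]; [0, -3, -5]; [-3, -2, -4]]
  = (-5)·((-3)(-4) - (-5)(-2)) - (-1)·((0)(-4) - (-5)(-3)) + (-5)·((0)(-2) - (-3)(-3))
  = (-5)(2) - (-1)(-15) + (-5)(-9)
  = 20
M₁₄ = det[[-5, -1, -1]; [0, -3, -5]; [-3, -2, -1]]
  = (-5)·((-3)(-1) - (-5)(-2)) - (-1)·((0)(-1) - (-5)(-3)) + (-1)·((0)(-2) - (-3)(-3))
  = (-5)(-7) - (-1)(-15) + (-1)(-9)
  = 29

det(A) = (0)(22) - (3)(-15) + (0)(20) - (-4)(29) = 161

det(A) = 161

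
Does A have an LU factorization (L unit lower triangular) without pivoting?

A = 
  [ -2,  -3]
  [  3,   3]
Yes.
A[1,1] = -2 ≠ 0, so Gaussian elimination proceeds without a row swap: multiplier ℓ₂₁ = (3)/(-2) = -3/2, and U[2,2] = 3 - (-3/2)(-3) = -3/2.
L = 
  [   1,    0]
  [-3/2,    1]
U = 
  [  -2,   -3]
  [   0, -3/2]
Check row 2 of LU: [(-3/2)(-2), (-3/2)(-3) + (-3/2)] = [3, 3] = row 2 of A ✓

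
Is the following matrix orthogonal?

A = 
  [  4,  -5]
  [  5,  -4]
No

AᵀA = 
  [ 41, -40]
  [-40,  41]
≠ I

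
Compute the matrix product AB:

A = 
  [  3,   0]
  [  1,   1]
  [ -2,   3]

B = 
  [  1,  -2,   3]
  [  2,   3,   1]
AB = 
  [  3,  -6,   9]
  [  3,   1,   4]
  [  4,  13,  -3]

A is 3×2 and B is 2×3, so AB is 3×3. Each entry is (row of A)·(column of B):
AB[1,1] = (3)(1) + (0)(2) = 3
AB[1,2] = (3)(-2) + (0)(3) = -6
AB[1,3] = (3)(3) + (0)(1) = 9
AB[2,1] = (1)(1) + (1)(2) = 3
AB[2,2] = (1)(-2) + (1)(3) = 1
AB[2,3] = (1)(3) + (1)(1) = 4
AB[3,1] = (-2)(1) + (3)(2) = 4
AB[3,2] = (-2)(-2) + (3)(3) = 13
AB[3,3] = (-2)(3) + (3)(1) = -3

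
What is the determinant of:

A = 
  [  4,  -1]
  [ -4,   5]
For a 2×2 matrix, det = ad - bc = (4)(5) - (-1)(-4) = 16

det(A) = 16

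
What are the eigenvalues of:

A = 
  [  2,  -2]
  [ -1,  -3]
λ = (-1 + √33)/2, (-1 - √33)/2  (≈ 2.372, -3.372)

tr(A) = -1, det(A) = -8
Characteristic polynomial: λ² - tr(A)λ + det(A) = λ² + λ - 8
λ² + λ - 8 = 0  ⇒  λ = (-1 ± √((1)² - 4·(-8)))/2 = (-1 ± √(33))/2
  = (-1 + √33)/2,  (-1 - √33)/2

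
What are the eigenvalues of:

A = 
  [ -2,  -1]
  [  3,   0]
λ = -1 + i√2, -1 - i√2  (≈ -1 + 1.414i, -1 - 1.414i)

tr(A) = -2, det(A) = 3
Characteristic polynomial: λ² - tr(A)λ + det(A) = λ² + 2λ + 3
λ² + 2λ + 3 = 0  ⇒  λ = (-2 ± √((2)² - 4·(3)))/2 = (-2 ± √(-8))/2
  = -1 + i√2,  -1 - i√2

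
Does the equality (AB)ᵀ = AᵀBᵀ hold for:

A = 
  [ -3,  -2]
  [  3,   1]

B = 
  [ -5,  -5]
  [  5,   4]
No

(AB)ᵀ = 
  [  5, -10]
  [  7, -11]

AᵀBᵀ = 
  [  0,  -3]
  [  5,  -6]

The two matrices differ, so (AB)ᵀ ≠ AᵀBᵀ in general. The correct identity is (AB)ᵀ = BᵀAᵀ.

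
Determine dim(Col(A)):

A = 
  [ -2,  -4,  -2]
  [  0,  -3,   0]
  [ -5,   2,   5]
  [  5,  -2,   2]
dim(Col(A)) = 3

Row reduce:
R3 → R3 - (5/2)·R1
R4 → R4 + (5/2)·R1
R3 → R3 + (4)·R2
R4 → R4 - (4)·R2
R4 → R4 + (3/10)·R3
REF = 
  [ -2,  -4,  -2]
  [  0,  -3,   0]
  [  0,   0,  10]
  [  0,   0,   0]
Pivot columns: 1, 2, 3 → 3 pivots.
dim(Col(A)) = number of pivot columns = 3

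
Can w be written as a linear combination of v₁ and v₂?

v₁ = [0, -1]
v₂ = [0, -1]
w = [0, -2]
Yes

Form the augmented matrix and row-reduce:
[v₁|v₂|w] = 
  [  0,   0,   0]
  [ -1,  -1,  -2]
Swap R1 ↔ R2
REF = 
  [ -1,  -1,  -2]
  [  0,   0,   0]

No row of the form [0 0 | nonzero], so the system is consistent. Back-substitution gives c₁ = 2, c₂ = 0: w = (2)·v₁ + (0)·v₂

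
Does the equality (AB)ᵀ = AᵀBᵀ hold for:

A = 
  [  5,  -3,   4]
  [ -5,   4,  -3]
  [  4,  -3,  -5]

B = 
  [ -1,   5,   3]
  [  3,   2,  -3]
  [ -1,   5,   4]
No

(AB)ᵀ = 
  [-18,  20,  -8]
  [ 39, -32, -11]
  [ 40, -39,   1]

AᵀBᵀ = 
  [-18,  -7, -14]
  [ 14,   8,  11]
  [-34,  21, -39]

The two matrices differ, so (AB)ᵀ ≠ AᵀBᵀ in general. The correct identity is (AB)ᵀ = BᵀAᵀ.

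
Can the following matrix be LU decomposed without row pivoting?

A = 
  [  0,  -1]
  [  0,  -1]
Yes.
The first column is zero, so A is already upper triangular: L = I, U = A.
L = 
  [  1,   0]
  [  0,   1]
U = 
  [  0,  -1]
  [  0,  -1]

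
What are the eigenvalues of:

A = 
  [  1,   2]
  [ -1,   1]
λ = 1 + i√2, 1 - i√2  (≈ 1 + 1.414i, 1 - 1.414i)

tr(A) = 2, det(A) = 3
Characteristic polynomial: λ² - tr(A)λ + det(A) = λ² - 2λ + 3
λ² - 2λ + 3 = 0  ⇒  λ = (2 ± √((-2)² - 4·(3)))/2 = (2 ± √(-8))/2
  = 1 + i√2,  1 - i√2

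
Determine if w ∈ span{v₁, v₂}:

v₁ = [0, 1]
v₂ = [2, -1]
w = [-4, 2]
Yes

Form the augmented matrix and row-reduce:
[v₁|v₂|w] = 
  [  0,   2,  -4]
  [  1,  -1,   2]
Swap R1 ↔ R2
REF = 
  [  1,  -1,   2]
  [  0,   2,  -4]

No row of the form [0 0 | nonzero], so the system is consistent. Back-substitution gives c₁ = 0, c₂ = -2: w = (0)·v₁ + (-2)·v₂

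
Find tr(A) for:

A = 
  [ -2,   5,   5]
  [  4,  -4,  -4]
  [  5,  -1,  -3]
-9

tr(A) = -2 + -4 + -3 = -9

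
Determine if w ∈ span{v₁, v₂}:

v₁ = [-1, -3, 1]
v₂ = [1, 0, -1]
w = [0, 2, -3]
No

Form the augmented matrix and row-reduce:
[v₁|v₂|w] = 
  [ -1,   1,   0]
  [ -3,   0,   2]
  [  1,  -1,  -3]
R2 → R2 - (3)·R1
R3 → R3 + (1)·R1
REF = 
  [ -1,   1,   0]
  [  0,  -3,   2]
  [  0,   0,  -3]

Row 3 reads [0 0 | -3], i.e. 0 = -3, so the system is inconsistent and w ∉ span{v₁, v₂}.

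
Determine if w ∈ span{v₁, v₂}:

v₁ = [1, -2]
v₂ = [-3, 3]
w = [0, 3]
Yes

Form the augmented matrix and row-reduce:
[v₁|v₂|w] = 
  [  1,  -3,   0]
  [ -2,   3,   3]
R2 → R2 + (2)·R1
REF = 
  [  1,  -3,   0]
  [  0,  -3,   3]

No row of the form [0 0 | nonzero], so the system is consistent. Back-substitution gives c₁ = -3, c₂ = -1: w = (-3)·v₁ + (-1)·v₂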